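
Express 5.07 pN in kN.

0.00000000000000507 kN

pico = 1e-12, kilo = 1e3; factor is 1e-15.
5.07 × 1e-15 = 0.00000000000000507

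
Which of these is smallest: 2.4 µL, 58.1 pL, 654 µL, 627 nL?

2.4 µL = 0.0000024 L
58.1 pL = 0.0000000000581 L
654 µL = 0.000654 L
627 nL = 0.000000627 L

58.1 pL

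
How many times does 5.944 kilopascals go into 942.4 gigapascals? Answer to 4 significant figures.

(942.4e9) / (5.944e3) = 158.55e6

158500000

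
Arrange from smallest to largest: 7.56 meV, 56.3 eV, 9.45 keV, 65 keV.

7.56 meV < 56.3 eV < 9.45 keV < 65 keV

7.56 meV = 0.00756 eV
56.3 eV = 56.3 eV
9.45 keV = 9450 eV
65 keV = 65000 eV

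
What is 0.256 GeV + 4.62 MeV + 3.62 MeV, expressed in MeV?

264.24 MeV

In MeV:
  0.256 GeV = 0.256 × 10³ MeV = 256
  4.62 MeV → 4.62
  3.62 MeV → 3.62
Sum: 256 + 4.62 + 3.62 = 264.24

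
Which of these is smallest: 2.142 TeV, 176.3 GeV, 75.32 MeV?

2.142 TeV = 2142000000000 eV
176.3 GeV = 176300000000 eV
75.32 MeV = 75320000 eV

75.32 MeV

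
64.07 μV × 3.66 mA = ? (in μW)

0.2344962 μW

64.07 × 10⁻⁶ × 3.66 × 10⁻³ = 234.4962 × 10⁻⁹ W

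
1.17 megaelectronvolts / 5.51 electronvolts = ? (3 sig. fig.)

212000

(1.17 × 10^6) / (5.51) = 0.2123 × 10^6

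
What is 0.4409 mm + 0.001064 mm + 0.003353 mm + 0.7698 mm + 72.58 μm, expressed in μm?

1287.697 μm

In μm:
  0.4409 mm = 0.4409 × 10³ μm = 440.9
  0.001064 mm = 0.001064 × 10³ μm = 1.064
  0.003353 mm = 0.003353 × 10³ μm = 3.353
  0.7698 mm = 0.7698 × 10³ μm = 769.8
  72.58 μm → 72.58
Sum: 440.9 + 1.064 + 3.353 + 769.8 + 72.58 = 1287.697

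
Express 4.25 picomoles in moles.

0.00000000000425 moles

pico = 10^-12, (no prefix) = 10^0; factor is 10^-12.
4.25 × 10^-12 = 0.00000000000425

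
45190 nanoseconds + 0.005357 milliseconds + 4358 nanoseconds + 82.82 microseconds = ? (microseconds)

In microseconds:
  45190 nanoseconds = 45190 × 10⁻³ microseconds = 45.19
  0.005357 milliseconds = 0.005357 × 10³ microseconds = 5.357
  4358 nanoseconds = 4358 × 10⁻³ microseconds = 4.358
  82.82 microseconds → 82.82
Sum: 45.19 + 5.357 + 4.358 + 82.82 = 137.725

137.725 microseconds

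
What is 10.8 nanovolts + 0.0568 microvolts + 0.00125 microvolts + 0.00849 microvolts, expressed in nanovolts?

In nanovolts:
  10.8 nanovolts → 10.8
  0.0568 microvolts = 0.0568 × 10³ nanovolts = 56.8
  0.00125 microvolts = 0.00125 × 10³ nanovolts = 1.25
  0.00849 microvolts = 0.00849 × 10³ nanovolts = 8.49
Sum: 10.8 + 56.8 + 1.25 + 8.49 = 77.34

77.34 nanovolts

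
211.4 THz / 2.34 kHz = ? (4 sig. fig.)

90340000000

(211.4 × 10¹²) / (2.34 × 10³) = 90.342 × 10⁹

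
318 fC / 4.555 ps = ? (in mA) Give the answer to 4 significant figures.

(318 × 10⁻¹⁵) / (4.555 × 10⁻¹²) = 69.8134 × 10⁻³ A

69.81 mA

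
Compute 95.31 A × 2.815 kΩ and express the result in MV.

0.26829765 MV

95.31 × 2.815 × 10³ = 268.29765 × 10³ V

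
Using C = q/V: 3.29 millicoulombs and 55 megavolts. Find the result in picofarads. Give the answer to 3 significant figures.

59.8 picofarads

(3.29 × 10⁻³) / (55 × 10⁶) = 0.059818 × 10⁻⁹ F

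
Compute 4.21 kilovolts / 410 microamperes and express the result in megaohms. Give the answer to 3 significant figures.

10.3 megaohms

(4.21e3) / (410e-6) = 0.010268e9 Ω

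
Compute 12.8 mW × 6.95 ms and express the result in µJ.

88.96 µJ

12.8e-3 × 6.95e-3 = 88.96e-6 J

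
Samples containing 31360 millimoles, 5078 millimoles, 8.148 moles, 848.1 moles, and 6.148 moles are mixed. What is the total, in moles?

In moles:
  31360 millimoles = 31360e-3 moles = 31.36
  5078 millimoles = 5078e-3 moles = 5.078
  8.148 moles → 8.148
  848.1 moles → 848.1
  6.148 moles → 6.148
Sum: 31.36 + 5.078 + 8.148 + 848.1 + 6.148 = 898.834

898.834 moles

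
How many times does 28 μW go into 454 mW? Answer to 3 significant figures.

(454e-3) / (28e-6) = 16.21e3

16200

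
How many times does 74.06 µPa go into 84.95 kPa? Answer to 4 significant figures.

(84.95 × 10^3) / (74.06 × 10^-6) = 1.147 × 10^9

1147000000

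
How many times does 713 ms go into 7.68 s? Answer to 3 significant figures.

10.8

(7.68) / (713e-3) = 0.01077e3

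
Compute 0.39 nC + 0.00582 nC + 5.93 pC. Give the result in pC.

In pC:
  0.39 nC = 0.39e3 pC = 390
  0.00582 nC = 0.00582e3 pC = 5.82
  5.93 pC → 5.93
Sum: 390 + 5.82 + 5.93 = 401.75

401.75 pC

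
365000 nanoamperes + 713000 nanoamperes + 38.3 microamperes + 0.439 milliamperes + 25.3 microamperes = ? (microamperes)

In microamperes:
  365000 nanoamperes = 365000 × 10⁻³ microamperes = 365
  713000 nanoamperes = 713000 × 10⁻³ microamperes = 713
  38.3 microamperes → 38.3
  0.439 milliamperes = 0.439 × 10³ microamperes = 439
  25.3 microamperes → 25.3
Sum: 365 + 713 + 38.3 + 439 + 25.3 = 1580.6

1580.6 microamperes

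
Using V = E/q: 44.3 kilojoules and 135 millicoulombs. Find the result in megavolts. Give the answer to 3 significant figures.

(44.3 × 10^3) / (135 × 10^-3) = 0.32815 × 10^6 V

0.328 megavolts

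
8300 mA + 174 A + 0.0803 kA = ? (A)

262.6 A

In A:
  8300 mA = 8300e-3 A = 8.3
  174 A → 174
  0.0803 kA = 0.0803e3 A = 80.3
Sum: 8.3 + 174 + 80.3 = 262.6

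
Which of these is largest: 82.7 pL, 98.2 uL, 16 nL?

98.2 uL

82.7 pL = 0.0000000000827 L
98.2 uL = 0.0000982 L
16 nL = 0.000000016 L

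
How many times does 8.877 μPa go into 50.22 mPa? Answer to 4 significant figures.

(50.22 × 10^-3) / (8.877 × 10^-6) = 5.6573 × 10^3

5657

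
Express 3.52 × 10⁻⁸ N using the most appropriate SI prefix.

= 35.2 × 10⁻⁹ N; 10⁻⁹ is nano.

35.2 nN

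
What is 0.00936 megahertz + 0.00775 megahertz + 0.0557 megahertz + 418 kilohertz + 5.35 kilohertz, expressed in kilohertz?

496.16 kilohertz

In kilohertz:
  0.00936 megahertz = 0.00936e3 kilohertz = 9.36
  0.00775 megahertz = 0.00775e3 kilohertz = 7.75
  0.0557 megahertz = 0.0557e3 kilohertz = 55.7
  418 kilohertz → 418
  5.35 kilohertz → 5.35
Sum: 9.36 + 7.75 + 55.7 + 418 + 5.35 = 496.16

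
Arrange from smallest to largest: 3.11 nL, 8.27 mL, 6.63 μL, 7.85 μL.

3.11 nL < 6.63 μL < 7.85 μL < 8.27 mL

3.11 nL = 0.00000000311 L
8.27 mL = 0.00827 L
6.63 μL = 0.00000663 L
7.85 μL = 0.00000785 L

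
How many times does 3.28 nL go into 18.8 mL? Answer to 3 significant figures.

5730000

(18.8 × 10^-3) / (3.28 × 10^-9) = 5.732 × 10^6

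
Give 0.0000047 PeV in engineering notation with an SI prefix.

4.7 GeV

= 4.7 × 10^9 eV; 10^9 is giga.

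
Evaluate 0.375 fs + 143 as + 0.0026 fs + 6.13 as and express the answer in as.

526.73 as

In as:
  0.375 fs = 0.375 × 10³ as = 375
  143 as → 143
  0.0026 fs = 0.0026 × 10³ as = 2.6
  6.13 as → 6.13
Sum: 375 + 143 + 2.6 + 6.13 = 526.73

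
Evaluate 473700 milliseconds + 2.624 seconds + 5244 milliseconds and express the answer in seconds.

481.568 seconds

In seconds:
  473700 milliseconds = 473700e-3 seconds = 473.7
  2.624 seconds → 2.624
  5244 milliseconds = 5244e-3 seconds = 5.244
Sum: 473.7 + 2.624 + 5.244 = 481.568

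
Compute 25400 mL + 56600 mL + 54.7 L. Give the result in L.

In L:
  25400 mL = 25400 × 10⁻³ L = 25.4
  56600 mL = 56600 × 10⁻³ L = 56.6
  54.7 L → 54.7
Sum: 25.4 + 56.6 + 54.7 = 136.7

136.7 L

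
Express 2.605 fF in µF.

0.000000002605 µF

femto = 10^-15, micro = 10^-6; factor is 10^-9.
2.605 × 10^-9 = 0.000000002605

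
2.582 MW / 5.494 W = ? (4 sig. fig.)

(2.582 × 10^6) / (5.494) = 0.46997 × 10^6

470000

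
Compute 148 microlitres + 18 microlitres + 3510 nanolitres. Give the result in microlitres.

169.51 microlitres

In microlitres:
  148 microlitres → 148
  18 microlitres → 18
  3510 nanolitres = 3510 × 10^-3 microlitres = 3.51
Sum: 148 + 18 + 3.51 = 169.51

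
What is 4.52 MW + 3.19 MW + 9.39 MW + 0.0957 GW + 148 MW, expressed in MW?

260.8 MW

In MW:
  4.52 MW → 4.52
  3.19 MW → 3.19
  9.39 MW → 9.39
  0.0957 GW = 0.0957e3 MW = 95.7
  148 MW → 148
Sum: 4.52 + 3.19 + 9.39 + 95.7 + 148 = 260.8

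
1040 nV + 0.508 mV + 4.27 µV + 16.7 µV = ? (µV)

530.01 µV

In µV:
  1040 nV = 1040 × 10^-3 µV = 1.04
  0.508 mV = 0.508 × 10^3 µV = 508
  4.27 µV → 4.27
  16.7 µV → 16.7
Sum: 1.04 + 508 + 4.27 + 16.7 = 530.01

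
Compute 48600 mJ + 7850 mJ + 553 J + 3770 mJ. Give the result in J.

In J:
  48600 mJ = 48600e-3 J = 48.6
  7850 mJ = 7850e-3 J = 7.85
  553 J → 553
  3770 mJ = 3770e-3 J = 3.77
Sum: 48.6 + 7.85 + 553 + 3.77 = 613.22

613.22 J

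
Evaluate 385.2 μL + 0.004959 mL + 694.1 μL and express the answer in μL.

In μL:
  385.2 μL → 385.2
  0.004959 mL = 0.004959 × 10³ μL = 4.959
  694.1 μL → 694.1
Sum: 385.2 + 4.959 + 694.1 = 1084.259

1084.259 μL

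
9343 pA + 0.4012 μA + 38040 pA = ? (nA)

In nA:
  9343 pA = 9343 × 10⁻³ nA = 9.343
  0.4012 μA = 0.4012 × 10³ nA = 401.2
  38040 pA = 38040 × 10⁻³ nA = 38.04
Sum: 9.343 + 401.2 + 38.04 = 448.583

448.583 nA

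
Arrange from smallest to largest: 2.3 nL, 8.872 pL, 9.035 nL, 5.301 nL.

8.872 pL < 2.3 nL < 5.301 nL < 9.035 nL

2.3 nL = 0.0000000023 L
8.872 pL = 0.000000000008872 L
9.035 nL = 0.000000009035 L
5.301 nL = 0.000000005301 L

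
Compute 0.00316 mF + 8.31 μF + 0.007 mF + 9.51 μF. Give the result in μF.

27.98 μF

In μF:
  0.00316 mF = 0.00316e3 μF = 3.16
  8.31 μF → 8.31
  0.007 mF = 0.007e3 μF = 7
  9.51 μF → 9.51
Sum: 3.16 + 8.31 + 7 + 9.51 = 27.98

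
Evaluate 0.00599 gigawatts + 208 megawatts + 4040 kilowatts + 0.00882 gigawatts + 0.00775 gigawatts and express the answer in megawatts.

234.6 megawatts

In megawatts:
  0.00599 gigawatts = 0.00599 × 10^3 megawatts = 5.99
  208 megawatts → 208
  4040 kilowatts = 4040 × 10^-3 megawatts = 4.04
  0.00882 gigawatts = 0.00882 × 10^3 megawatts = 8.82
  0.00775 gigawatts = 0.00775 × 10^3 megawatts = 7.75
Sum: 5.99 + 208 + 4.04 + 8.82 + 7.75 = 234.6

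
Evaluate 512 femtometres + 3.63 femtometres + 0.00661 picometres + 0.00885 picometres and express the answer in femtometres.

531.09 femtometres

In femtometres:
  512 femtometres → 512
  3.63 femtometres → 3.63
  0.00661 picometres = 0.00661 × 10³ femtometres = 6.61
  0.00885 picometres = 0.00885 × 10³ femtometres = 8.85
Sum: 512 + 3.63 + 6.61 + 8.85 = 531.09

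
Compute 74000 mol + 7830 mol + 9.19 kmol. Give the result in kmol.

91.02 kmol

In kmol:
  74000 mol = 74000 × 10^-3 kmol = 74
  7830 mol = 7830 × 10^-3 kmol = 7.83
  9.19 kmol → 9.19
Sum: 74 + 7.83 + 9.19 = 91.02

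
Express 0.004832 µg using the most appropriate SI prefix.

4.832 ng

= 4.832 × 10^-9 g; 10^-9 is nano.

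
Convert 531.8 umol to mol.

0.0005318 mol

micro = 10^-6, (no prefix) = 10^0; factor is 10^-6.
531.8 × 10^-6 = 0.0005318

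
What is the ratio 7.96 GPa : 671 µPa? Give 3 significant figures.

11900000000000

(7.96 × 10⁹) / (671 × 10⁻⁶) = 0.01186 × 10¹⁵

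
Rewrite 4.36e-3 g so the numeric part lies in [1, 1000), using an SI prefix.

4.36 mg

= 4.36e-3 g; 1e-3 is milli.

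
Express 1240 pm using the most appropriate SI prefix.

= 1.24 × 10⁻⁹ m; 10⁻⁹ is nano.

1.24 nm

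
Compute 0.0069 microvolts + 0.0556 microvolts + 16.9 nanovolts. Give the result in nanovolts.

79.4 nanovolts

In nanovolts:
  0.0069 microvolts = 0.0069 × 10^3 nanovolts = 6.9
  0.0556 microvolts = 0.0556 × 10^3 nanovolts = 55.6
  16.9 nanovolts → 16.9
Sum: 6.9 + 55.6 + 16.9 = 79.4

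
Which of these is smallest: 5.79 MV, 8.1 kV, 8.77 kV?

8.1 kV

5.79 MV = 5790000 V
8.1 kV = 8100 V
8.77 kV = 8770 V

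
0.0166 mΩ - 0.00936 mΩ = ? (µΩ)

In µΩ:
  0.0166 mΩ = 0.0166e3 µΩ = 16.6
  0.00936 mΩ = 0.00936e3 µΩ = 9.36
Difference: 16.6 - 9.36 = 7.24

7.24 µΩ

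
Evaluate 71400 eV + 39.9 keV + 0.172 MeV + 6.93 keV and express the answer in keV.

In keV:
  71400 eV = 71400 × 10^-3 keV = 71.4
  39.9 keV → 39.9
  0.172 MeV = 0.172 × 10^3 keV = 172
  6.93 keV → 6.93
Sum: 71.4 + 39.9 + 172 + 6.93 = 290.23

290.23 keV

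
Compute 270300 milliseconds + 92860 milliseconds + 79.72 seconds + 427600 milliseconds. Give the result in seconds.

In seconds:
  270300 milliseconds = 270300 × 10^-3 seconds = 270.3
  92860 milliseconds = 92860 × 10^-3 seconds = 92.86
  79.72 seconds → 79.72
  427600 milliseconds = 427600 × 10^-3 seconds = 427.6
Sum: 270.3 + 92.86 + 79.72 + 427.6 = 870.48

870.48 seconds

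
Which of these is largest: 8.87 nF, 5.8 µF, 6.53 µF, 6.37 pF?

6.53 µF

8.87 nF = 0.00000000887 F
5.8 µF = 0.0000058 F
6.53 µF = 0.00000653 F
6.37 pF = 0.00000000000637 F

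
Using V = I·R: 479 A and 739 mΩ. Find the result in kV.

479 × 739 × 10⁻³ = 353981 × 10⁻³ V

0.353981 kV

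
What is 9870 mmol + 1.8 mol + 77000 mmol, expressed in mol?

In mol:
  9870 mmol = 9870 × 10^-3 mol = 9.87
  1.8 mol → 1.8
  77000 mmol = 77000 × 10^-3 mol = 77
Sum: 9.87 + 1.8 + 77 = 88.67

88.67 mol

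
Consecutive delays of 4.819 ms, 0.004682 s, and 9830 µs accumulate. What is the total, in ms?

In ms:
  4.819 ms → 4.819
  0.004682 s = 0.004682e3 ms = 4.682
  9830 µs = 9830e-3 ms = 9.83
Sum: 4.819 + 4.682 + 9.83 = 19.331

19.331 ms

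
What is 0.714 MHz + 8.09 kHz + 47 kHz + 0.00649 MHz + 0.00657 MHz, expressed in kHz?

782.15 kHz

In kHz:
  0.714 MHz = 0.714e3 kHz = 714
  8.09 kHz → 8.09
  47 kHz → 47
  0.00649 MHz = 0.00649e3 kHz = 6.49
  0.00657 MHz = 0.00657e3 kHz = 6.57
Sum: 714 + 8.09 + 47 + 6.49 + 6.57 = 782.15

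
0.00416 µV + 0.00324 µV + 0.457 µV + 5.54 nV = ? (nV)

469.94 nV

In nV:
  0.00416 µV = 0.00416e3 nV = 4.16
  0.00324 µV = 0.00324e3 nV = 3.24
  0.457 µV = 0.457e3 nV = 457
  5.54 nV → 5.54
Sum: 4.16 + 3.24 + 457 + 5.54 = 469.94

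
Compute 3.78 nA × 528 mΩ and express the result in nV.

3.78 × 10^-9 × 528 × 10^-3 = 1995.84 × 10^-12 V

1.99584 nV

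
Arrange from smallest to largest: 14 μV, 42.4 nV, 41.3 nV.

14 μV = 0.000014 V
42.4 nV = 0.0000000424 V
41.3 nV = 0.0000000413 V

41.3 nV < 42.4 nV < 14 μV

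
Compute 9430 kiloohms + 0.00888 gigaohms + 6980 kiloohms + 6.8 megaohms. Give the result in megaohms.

32.09 megaohms

In megaohms:
  9430 kiloohms = 9430 × 10⁻³ megaohms = 9.43
  0.00888 gigaohms = 0.00888 × 10³ megaohms = 8.88
  6980 kiloohms = 6980 × 10⁻³ megaohms = 6.98
  6.8 megaohms → 6.8
Sum: 9.43 + 8.88 + 6.98 + 6.8 = 32.09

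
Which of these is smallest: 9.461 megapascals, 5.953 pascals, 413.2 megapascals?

9.461 megapascals = 9461000 pascals
5.953 pascals = 5.953 pascals
413.2 megapascals = 413200000 pascals

5.953 pascals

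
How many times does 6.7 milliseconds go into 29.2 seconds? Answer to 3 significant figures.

4360

(29.2) / (6.7 × 10^-3) = 4.358 × 10^3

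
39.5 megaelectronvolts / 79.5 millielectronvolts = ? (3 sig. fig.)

(39.5 × 10⁶) / (79.5 × 10⁻³) = 0.4969 × 10⁹

497000000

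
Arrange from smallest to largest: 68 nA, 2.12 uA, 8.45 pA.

8.45 pA < 68 nA < 2.12 uA

68 nA = 0.000000068 A
2.12 uA = 0.00000212 A
8.45 pA = 0.00000000000845 A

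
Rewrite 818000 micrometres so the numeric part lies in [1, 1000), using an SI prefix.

= 818e-3 metres; 1e-3 is milli.

818 millimetres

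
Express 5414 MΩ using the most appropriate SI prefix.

= 5.414e9 Ω; 1e9 is giga.

5.414 GΩ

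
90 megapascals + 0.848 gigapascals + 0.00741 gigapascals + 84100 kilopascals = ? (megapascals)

In megapascals:
  90 megapascals → 90
  0.848 gigapascals = 0.848 × 10^3 megapascals = 848
  0.00741 gigapascals = 0.00741 × 10^3 megapascals = 7.41
  84100 kilopascals = 84100 × 10^-3 megapascals = 84.1
Sum: 90 + 848 + 7.41 + 84.1 = 1029.51

1029.51 megapascals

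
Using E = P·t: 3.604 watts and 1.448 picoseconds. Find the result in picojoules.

5.218592 picojoules

3.604 × 1.448 × 10^-12 = 5.218592 × 10^-12 J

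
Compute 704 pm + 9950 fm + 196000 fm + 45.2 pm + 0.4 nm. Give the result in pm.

In pm:
  704 pm → 704
  9950 fm = 9950e-3 pm = 9.95
  196000 fm = 196000e-3 pm = 196
  45.2 pm → 45.2
  0.4 nm = 0.4e3 pm = 400
Sum: 704 + 9.95 + 196 + 45.2 + 400 = 1355.15

1355.15 pm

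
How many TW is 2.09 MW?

mega = 10⁶, tera = 10¹²; factor is 10⁻⁶.
2.09 × 10⁻⁶ = 0.00000209

0.00000209 TW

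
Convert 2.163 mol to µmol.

(no prefix) = 10⁰, micro = 10⁻⁶; factor is 10⁶.
2.163 × 10⁶ = 2163000

2163000 µmol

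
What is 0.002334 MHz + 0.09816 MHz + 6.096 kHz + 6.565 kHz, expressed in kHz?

In kHz:
  0.002334 MHz = 0.002334e3 kHz = 2.334
  0.09816 MHz = 0.09816e3 kHz = 98.16
  6.096 kHz → 6.096
  6.565 kHz → 6.565
Sum: 2.334 + 98.16 + 6.096 + 6.565 = 113.155

113.155 kHz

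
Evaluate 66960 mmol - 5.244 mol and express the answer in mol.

61.716 mol

In mol:
  66960 mmol = 66960e-3 mol = 66.96
  5.244 mol → 5.244
Difference: 66.96 - 5.244 = 61.716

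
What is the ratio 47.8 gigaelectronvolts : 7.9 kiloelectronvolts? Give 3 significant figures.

6050000

(47.8 × 10^9) / (7.9 × 10^3) = 6.051 × 10^6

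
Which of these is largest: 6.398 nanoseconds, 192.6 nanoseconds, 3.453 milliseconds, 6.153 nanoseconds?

6.398 nanoseconds = 0.000000006398 seconds
192.6 nanoseconds = 0.0000001926 seconds
3.453 milliseconds = 0.003453 seconds
6.153 nanoseconds = 0.000000006153 seconds

3.453 milliseconds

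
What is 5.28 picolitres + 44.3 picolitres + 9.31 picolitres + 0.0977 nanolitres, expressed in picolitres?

In picolitres:
  5.28 picolitres → 5.28
  44.3 picolitres → 44.3
  9.31 picolitres → 9.31
  0.0977 nanolitres = 0.0977 × 10³ picolitres = 97.7
Sum: 5.28 + 44.3 + 9.31 + 97.7 = 156.59

156.59 picolitres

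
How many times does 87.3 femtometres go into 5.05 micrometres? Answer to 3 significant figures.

(5.05 × 10⁻⁶) / (87.3 × 10⁻¹⁵) = 0.05785 × 10⁹

57800000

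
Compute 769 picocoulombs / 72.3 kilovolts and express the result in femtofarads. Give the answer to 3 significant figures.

(769e-12) / (72.3e3) = 10.636e-15 F

10.6 femtofarads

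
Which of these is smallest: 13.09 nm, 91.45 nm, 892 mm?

13.09 nm = 0.00000001309 m
91.45 nm = 0.00000009145 m
892 mm = 0.892 m

13.09 nm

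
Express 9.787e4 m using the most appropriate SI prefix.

= 97.87e3 m; 1e3 is kilo.

97.87 km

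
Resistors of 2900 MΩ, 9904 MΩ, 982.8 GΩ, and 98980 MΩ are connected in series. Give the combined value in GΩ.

In GΩ:
  2900 MΩ = 2900e-3 GΩ = 2.9
  9904 MΩ = 9904e-3 GΩ = 9.904
  982.8 GΩ → 982.8
  98980 MΩ = 98980e-3 GΩ = 98.98
Sum: 2.9 + 9.904 + 982.8 + 98.98 = 1094.584

1094.584 GΩ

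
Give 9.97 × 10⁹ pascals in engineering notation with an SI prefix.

9.97 gigapascals

= 9.97 × 10⁹ pascals; 10⁹ is giga.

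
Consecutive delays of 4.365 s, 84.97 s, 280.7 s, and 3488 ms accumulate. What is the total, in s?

In s:
  4.365 s → 4.365
  84.97 s → 84.97
  280.7 s → 280.7
  3488 ms = 3488 × 10⁻³ s = 3.488
Sum: 4.365 + 84.97 + 280.7 + 3.488 = 373.523

373.523 s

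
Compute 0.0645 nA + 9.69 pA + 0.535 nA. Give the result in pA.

609.19 pA

In pA:
  0.0645 nA = 0.0645e3 pA = 64.5
  9.69 pA → 9.69
  0.535 nA = 0.535e3 pA = 535
Sum: 64.5 + 9.69 + 535 = 609.19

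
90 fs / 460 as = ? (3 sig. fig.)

(90e-15) / (460e-18) = 0.1957e3

196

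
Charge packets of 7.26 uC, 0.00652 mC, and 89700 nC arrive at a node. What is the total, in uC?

103.48 uC

In uC:
  7.26 uC → 7.26
  0.00652 mC = 0.00652 × 10^3 uC = 6.52
  89700 nC = 89700 × 10^-3 uC = 89.7
Sum: 7.26 + 6.52 + 89.7 = 103.48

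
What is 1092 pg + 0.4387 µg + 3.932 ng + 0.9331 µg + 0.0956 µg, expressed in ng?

In ng:
  1092 pg = 1092e-3 ng = 1.092
  0.4387 µg = 0.4387e3 ng = 438.7
  3.932 ng → 3.932
  0.9331 µg = 0.9331e3 ng = 933.1
  0.0956 µg = 0.0956e3 ng = 95.6
Sum: 1.092 + 438.7 + 3.932 + 933.1 + 95.6 = 1472.424

1472.424 ng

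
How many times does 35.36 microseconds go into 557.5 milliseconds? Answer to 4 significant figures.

15770

(557.5 × 10⁻³) / (35.36 × 10⁻⁶) = 15.766 × 10³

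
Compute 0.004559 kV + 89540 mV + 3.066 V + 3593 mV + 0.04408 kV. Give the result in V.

144.838 V

In V:
  0.004559 kV = 0.004559 × 10³ V = 4.559
  89540 mV = 89540 × 10⁻³ V = 89.54
  3.066 V → 3.066
  3593 mV = 3593 × 10⁻³ V = 3.593
  0.04408 kV = 0.04408 × 10³ V = 44.08
Sum: 4.559 + 89.54 + 3.066 + 3.593 + 44.08 = 144.838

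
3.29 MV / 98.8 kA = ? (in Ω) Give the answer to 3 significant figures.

33.3 Ω

(3.29 × 10^6) / (98.8 × 10^3) = 0.0333 × 10^3 Ω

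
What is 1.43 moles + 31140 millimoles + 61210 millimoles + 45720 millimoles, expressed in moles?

In moles:
  1.43 moles → 1.43
  31140 millimoles = 31140 × 10⁻³ moles = 31.14
  61210 millimoles = 61210 × 10⁻³ moles = 61.21
  45720 millimoles = 45720 × 10⁻³ moles = 45.72
Sum: 1.43 + 31.14 + 61.21 + 45.72 = 139.5

139.5 moles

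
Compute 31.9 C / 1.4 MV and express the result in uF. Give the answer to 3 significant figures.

22.8 uF

(31.9) / (1.4 × 10^6) = 22.786 × 10^-6 F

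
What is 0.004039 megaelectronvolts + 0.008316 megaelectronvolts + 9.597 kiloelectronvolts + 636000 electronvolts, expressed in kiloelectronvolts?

657.952 kiloelectronvolts

In kiloelectronvolts:
  0.004039 megaelectronvolts = 0.004039 × 10^3 kiloelectronvolts = 4.039
  0.008316 megaelectronvolts = 0.008316 × 10^3 kiloelectronvolts = 8.316
  9.597 kiloelectronvolts → 9.597
  636000 electronvolts = 636000 × 10^-3 kiloelectronvolts = 636
Sum: 4.039 + 8.316 + 9.597 + 636 = 657.952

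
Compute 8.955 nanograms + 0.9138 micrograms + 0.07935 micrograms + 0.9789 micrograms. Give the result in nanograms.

In nanograms:
  8.955 nanograms → 8.955
  0.9138 micrograms = 0.9138 × 10^3 nanograms = 913.8
  0.07935 micrograms = 0.07935 × 10^3 nanograms = 79.35
  0.9789 micrograms = 0.9789 × 10^3 nanograms = 978.9
Sum: 8.955 + 913.8 + 79.35 + 978.9 = 1981.005

1981.005 nanograms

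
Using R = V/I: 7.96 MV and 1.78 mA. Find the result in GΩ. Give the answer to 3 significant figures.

4.47 GΩ

(7.96 × 10^6) / (1.78 × 10^-3) = 4.4719 × 10^9 Ω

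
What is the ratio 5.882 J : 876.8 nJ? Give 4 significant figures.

(5.882) / (876.8 × 10⁻⁹) = 0.0067085 × 10⁹

6708000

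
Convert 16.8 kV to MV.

kilo = 10³, mega = 10⁶; factor is 10⁻³.
16.8 × 10⁻³ = 0.0168

0.0168 MV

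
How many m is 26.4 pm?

pico = 10⁻¹², (no prefix) = 10⁰; factor is 10⁻¹².
26.4 × 10⁻¹² = 0.0000000000264

0.0000000000264 m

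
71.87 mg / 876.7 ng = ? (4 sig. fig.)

(71.87 × 10^-3) / (876.7 × 10^-9) = 0.081978 × 10^6

81980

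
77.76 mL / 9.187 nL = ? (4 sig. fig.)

8464000

(77.76e-3) / (9.187e-9) = 8.4641e6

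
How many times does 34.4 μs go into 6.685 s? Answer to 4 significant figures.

194300

(6.685) / (34.4 × 10⁻⁶) = 0.19433 × 10⁶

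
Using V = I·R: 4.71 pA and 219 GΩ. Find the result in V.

1.03149 V

4.71 × 10^-12 × 219 × 10^9 = 1031.49 × 10^-3 V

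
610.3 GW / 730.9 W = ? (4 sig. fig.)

(610.3e9) / (730.9) = 0.835e9

835000000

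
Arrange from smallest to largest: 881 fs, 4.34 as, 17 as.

4.34 as < 17 as < 881 fs

881 fs = 0.000000000000881 s
4.34 as = 0.00000000000000000434 s
17 as = 0.000000000000000017 s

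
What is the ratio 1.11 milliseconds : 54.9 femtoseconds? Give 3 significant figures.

20200000000

(1.11e-3) / (54.9e-15) = 0.02022e12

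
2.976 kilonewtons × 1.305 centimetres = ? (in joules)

38.8368 joules

2.976 × 10^3 × 1.305 × 10^-2 = 3.88368 × 10^1 J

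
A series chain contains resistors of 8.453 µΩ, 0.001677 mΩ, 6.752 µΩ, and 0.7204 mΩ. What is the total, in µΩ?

In µΩ:
  8.453 µΩ → 8.453
  0.001677 mΩ = 0.001677 × 10³ µΩ = 1.677
  6.752 µΩ → 6.752
  0.7204 mΩ = 0.7204 × 10³ µΩ = 720.4
Sum: 8.453 + 1.677 + 6.752 + 720.4 = 737.282

737.282 µΩ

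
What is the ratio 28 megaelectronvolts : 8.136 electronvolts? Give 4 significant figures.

(28 × 10⁶) / (8.136) = 3.4415 × 10⁶

3441000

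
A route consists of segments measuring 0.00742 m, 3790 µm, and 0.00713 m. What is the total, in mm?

In mm:
  0.00742 m = 0.00742 × 10^3 mm = 7.42
  3790 µm = 3790 × 10^-3 mm = 3.79
  0.00713 m = 0.00713 × 10^3 mm = 7.13
Sum: 7.42 + 3.79 + 7.13 = 18.34

18.34 mm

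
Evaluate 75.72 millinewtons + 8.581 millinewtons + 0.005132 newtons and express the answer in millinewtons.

In millinewtons:
  75.72 millinewtons → 75.72
  8.581 millinewtons → 8.581
  0.005132 newtons = 0.005132 × 10^3 millinewtons = 5.132
Sum: 75.72 + 8.581 + 5.132 = 89.433

89.433 millinewtons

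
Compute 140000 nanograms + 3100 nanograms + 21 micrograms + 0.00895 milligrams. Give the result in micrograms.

173.05 micrograms

In micrograms:
  140000 nanograms = 140000e-3 micrograms = 140
  3100 nanograms = 3100e-3 micrograms = 3.1
  21 micrograms → 21
  0.00895 milligrams = 0.00895e3 micrograms = 8.95
Sum: 140 + 3.1 + 21 + 8.95 = 173.05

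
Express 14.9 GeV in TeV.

giga = 10^9, tera = 10^12; factor is 10^-3.
14.9 × 10^-3 = 0.0149

0.0149 TeV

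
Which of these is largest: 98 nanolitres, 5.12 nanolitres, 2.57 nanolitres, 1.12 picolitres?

98 nanolitres

98 nanolitres = 0.000000098 litres
5.12 nanolitres = 0.00000000512 litres
2.57 nanolitres = 0.00000000257 litres
1.12 picolitres = 0.00000000000112 litres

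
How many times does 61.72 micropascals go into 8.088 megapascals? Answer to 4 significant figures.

(8.088 × 10⁶) / (61.72 × 10⁻⁶) = 0.13104 × 10¹²

131000000000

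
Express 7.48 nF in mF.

0.00000748 mF

nano = 10⁻⁹, milli = 10⁻³; factor is 10⁻⁶.
7.48 × 10⁻⁶ = 0.00000748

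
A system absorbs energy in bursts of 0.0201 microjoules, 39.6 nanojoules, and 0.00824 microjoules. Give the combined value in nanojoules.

In nanojoules:
  0.0201 microjoules = 0.0201e3 nanojoules = 20.1
  39.6 nanojoules → 39.6
  0.00824 microjoules = 0.00824e3 nanojoules = 8.24
Sum: 20.1 + 39.6 + 8.24 = 67.94

67.94 nanojoules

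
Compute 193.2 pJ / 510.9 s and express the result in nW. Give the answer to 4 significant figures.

(193.2e-12) / (510.9) = 0.378156e-12 W

0.0003782 nW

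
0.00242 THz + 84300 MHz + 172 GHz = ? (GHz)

258.72 GHz

In GHz:
  0.00242 THz = 0.00242e3 GHz = 2.42
  84300 MHz = 84300e-3 GHz = 84.3
  172 GHz → 172
Sum: 2.42 + 84.3 + 172 = 258.72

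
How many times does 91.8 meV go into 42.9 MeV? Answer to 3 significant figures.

(42.9 × 10⁶) / (91.8 × 10⁻³) = 0.4673 × 10⁹

467000000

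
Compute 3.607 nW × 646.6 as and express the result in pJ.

0.0000000000023322862 pJ

3.607 × 10^-9 × 646.6 × 10^-18 = 2332.2862 × 10^-27 J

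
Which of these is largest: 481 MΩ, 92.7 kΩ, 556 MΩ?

556 MΩ

481 MΩ = 481000000 Ω
92.7 kΩ = 92700 Ω
556 MΩ = 556000000 Ω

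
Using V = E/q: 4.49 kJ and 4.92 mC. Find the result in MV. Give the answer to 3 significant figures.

0.913 MV

(4.49 × 10^3) / (4.92 × 10^-3) = 0.9126 × 10^6 V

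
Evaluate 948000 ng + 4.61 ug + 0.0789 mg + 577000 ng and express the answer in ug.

1608.51 ug

In ug:
  948000 ng = 948000e-3 ug = 948
  4.61 ug → 4.61
  0.0789 mg = 0.0789e3 ug = 78.9
  577000 ng = 577000e-3 ug = 577
Sum: 948 + 4.61 + 78.9 + 577 = 1608.51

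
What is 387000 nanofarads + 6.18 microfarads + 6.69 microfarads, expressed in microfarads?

399.87 microfarads

In microfarads:
  387000 nanofarads = 387000 × 10^-3 microfarads = 387
  6.18 microfarads → 6.18
  6.69 microfarads → 6.69
Sum: 387 + 6.18 + 6.69 = 399.87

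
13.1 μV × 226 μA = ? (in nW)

2.9606 nW

13.1 × 10⁻⁶ × 226 × 10⁻⁶ = 2960.6 × 10⁻¹² W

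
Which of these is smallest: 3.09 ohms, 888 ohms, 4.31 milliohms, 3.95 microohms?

3.95 microohms

3.09 ohms = 3.09 ohms
888 ohms = 888 ohms
4.31 milliohms = 0.00431 ohms
3.95 microohms = 0.00000395 ohms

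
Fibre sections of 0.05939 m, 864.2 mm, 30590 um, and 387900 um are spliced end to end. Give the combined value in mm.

1342.08 mm

In mm:
  0.05939 m = 0.05939 × 10^3 mm = 59.39
  864.2 mm → 864.2
  30590 um = 30590 × 10^-3 mm = 30.59
  387900 um = 387900 × 10^-3 mm = 387.9
Sum: 59.39 + 864.2 + 30.59 + 387.9 = 1342.08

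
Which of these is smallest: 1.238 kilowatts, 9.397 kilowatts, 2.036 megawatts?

1.238 kilowatts

1.238 kilowatts = 1238 watts
9.397 kilowatts = 9397 watts
2.036 megawatts = 2036000 watts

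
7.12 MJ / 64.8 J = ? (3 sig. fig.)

(7.12 × 10⁶) / (64.8) = 0.1099 × 10⁶

110000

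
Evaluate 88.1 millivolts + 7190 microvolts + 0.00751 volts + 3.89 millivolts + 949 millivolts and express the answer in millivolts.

1055.69 millivolts

In millivolts:
  88.1 millivolts → 88.1
  7190 microvolts = 7190 × 10⁻³ millivolts = 7.19
  0.00751 volts = 0.00751 × 10³ millivolts = 7.51
  3.89 millivolts → 3.89
  949 millivolts → 949
Sum: 88.1 + 7.19 + 7.51 + 3.89 + 949 = 1055.69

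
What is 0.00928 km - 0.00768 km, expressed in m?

In m:
  0.00928 km = 0.00928 × 10^3 m = 9.28
  0.00768 km = 0.00768 × 10^3 m = 7.68
Difference: 9.28 - 7.68 = 1.6

1.6 m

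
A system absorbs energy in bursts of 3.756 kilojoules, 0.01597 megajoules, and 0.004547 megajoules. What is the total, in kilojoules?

In kilojoules:
  3.756 kilojoules → 3.756
  0.01597 megajoules = 0.01597e3 kilojoules = 15.97
  0.004547 megajoules = 0.004547e3 kilojoules = 4.547
Sum: 3.756 + 15.97 + 4.547 = 24.273

24.273 kilojoules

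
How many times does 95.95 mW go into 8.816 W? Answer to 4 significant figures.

91.88

(8.816) / (95.95 × 10⁻³) = 0.091881 × 10³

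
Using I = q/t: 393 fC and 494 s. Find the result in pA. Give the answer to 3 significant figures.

(393 × 10⁻¹⁵) / (494) = 0.79555 × 10⁻¹⁵ A

0.000796 pA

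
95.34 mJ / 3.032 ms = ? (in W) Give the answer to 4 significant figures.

31.44 W

(95.34 × 10⁻³) / (3.032 × 10⁻³) = 31.4446 W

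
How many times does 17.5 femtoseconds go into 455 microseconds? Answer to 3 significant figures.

26000000000

(455 × 10⁻⁶) / (17.5 × 10⁻¹⁵) = 26 × 10⁹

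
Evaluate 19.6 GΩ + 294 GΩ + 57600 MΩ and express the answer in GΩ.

371.2 GΩ

In GΩ:
  19.6 GΩ → 19.6
  294 GΩ → 294
  57600 MΩ = 57600 × 10⁻³ GΩ = 57.6
Sum: 19.6 + 294 + 57.6 = 371.2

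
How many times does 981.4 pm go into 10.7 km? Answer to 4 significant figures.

10900000000000

(10.7e3) / (981.4e-12) = 0.010903e15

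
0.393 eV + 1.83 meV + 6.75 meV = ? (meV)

In meV:
  0.393 eV = 0.393 × 10³ meV = 393
  1.83 meV → 1.83
  6.75 meV → 6.75
Sum: 393 + 1.83 + 6.75 = 401.58

401.58 meV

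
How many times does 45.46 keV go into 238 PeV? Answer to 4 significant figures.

(238 × 10¹⁵) / (45.46 × 10³) = 5.2354 × 10¹²

5235000000000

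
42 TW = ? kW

tera = 1e12, kilo = 1e3; factor is 1e9.
42 × 1e9 = 42000000000

42000000000 kW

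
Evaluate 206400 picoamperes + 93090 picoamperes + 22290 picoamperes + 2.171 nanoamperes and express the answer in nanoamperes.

In nanoamperes:
  206400 picoamperes = 206400e-3 nanoamperes = 206.4
  93090 picoamperes = 93090e-3 nanoamperes = 93.09
  22290 picoamperes = 22290e-3 nanoamperes = 22.29
  2.171 nanoamperes → 2.171
Sum: 206.4 + 93.09 + 22.29 + 2.171 = 323.951

323.951 nanoamperes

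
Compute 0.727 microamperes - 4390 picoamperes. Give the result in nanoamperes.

722.61 nanoamperes

In nanoamperes:
  0.727 microamperes = 0.727e3 nanoamperes = 727
  4390 picoamperes = 4390e-3 nanoamperes = 4.39
Difference: 727 - 4.39 = 722.61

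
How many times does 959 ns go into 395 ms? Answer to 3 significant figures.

(395 × 10⁻³) / (959 × 10⁻⁹) = 0.4119 × 10⁶

412000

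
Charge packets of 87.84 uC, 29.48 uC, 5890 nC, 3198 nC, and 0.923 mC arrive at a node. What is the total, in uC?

1049.408 uC

In uC:
  87.84 uC → 87.84
  29.48 uC → 29.48
  5890 nC = 5890e-3 uC = 5.89
  3198 nC = 3198e-3 uC = 3.198
  0.923 mC = 0.923e3 uC = 923
Sum: 87.84 + 29.48 + 5.89 + 3.198 + 923 = 1049.408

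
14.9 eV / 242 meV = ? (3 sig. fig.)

(14.9) / (242e-3) = 0.06157e3

61.6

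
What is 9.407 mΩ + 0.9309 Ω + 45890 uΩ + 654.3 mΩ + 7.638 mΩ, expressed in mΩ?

In mΩ:
  9.407 mΩ → 9.407
  0.9309 Ω = 0.9309 × 10^3 mΩ = 930.9
  45890 uΩ = 45890 × 10^-3 mΩ = 45.89
  654.3 mΩ → 654.3
  7.638 mΩ → 7.638
Sum: 9.407 + 930.9 + 45.89 + 654.3 + 7.638 = 1648.135

1648.135 mΩ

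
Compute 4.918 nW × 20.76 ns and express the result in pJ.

0.00010209768 pJ

4.918 × 10⁻⁹ × 20.76 × 10⁻⁹ = 102.09768 × 10⁻¹⁸ J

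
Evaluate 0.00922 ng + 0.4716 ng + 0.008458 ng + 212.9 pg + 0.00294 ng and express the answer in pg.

In pg:
  0.00922 ng = 0.00922 × 10³ pg = 9.22
  0.4716 ng = 0.4716 × 10³ pg = 471.6
  0.008458 ng = 0.008458 × 10³ pg = 8.458
  212.9 pg → 212.9
  0.00294 ng = 0.00294 × 10³ pg = 2.94
Sum: 9.22 + 471.6 + 8.458 + 212.9 + 2.94 = 705.118

705.118 pg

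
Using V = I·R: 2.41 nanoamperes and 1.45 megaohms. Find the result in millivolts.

3.4945 millivolts

2.41 × 10^-9 × 1.45 × 10^6 = 3.4945 × 10^-3 V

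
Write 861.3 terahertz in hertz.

861300000000000 hertz

tera = 10¹², (no prefix) = 10⁰; factor is 10¹².
861.3 × 10¹² = 861300000000000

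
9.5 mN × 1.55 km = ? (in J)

9.5e-3 × 1.55e3 = 14.725 J

14.725 J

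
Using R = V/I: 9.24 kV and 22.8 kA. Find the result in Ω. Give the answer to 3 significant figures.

0.405 Ω

(9.24e3) / (22.8e3) = 0.40526 Ω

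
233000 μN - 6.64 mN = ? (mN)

226.36 mN

In mN:
  233000 μN = 233000 × 10⁻³ mN = 233
  6.64 mN → 6.64
Difference: 233 - 6.64 = 226.36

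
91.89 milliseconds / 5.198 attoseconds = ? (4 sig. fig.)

(91.89 × 10^-3) / (5.198 × 10^-18) = 17.678 × 10^15

17680000000000000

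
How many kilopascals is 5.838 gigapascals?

5838000 kilopascals

giga = 10⁹, kilo = 10³; factor is 10⁶.
5.838 × 10⁶ = 5838000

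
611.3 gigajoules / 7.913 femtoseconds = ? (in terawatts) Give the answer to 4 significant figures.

(611.3e9) / (7.913e-15) = 77.2526e24 W

77250000000000 terawatts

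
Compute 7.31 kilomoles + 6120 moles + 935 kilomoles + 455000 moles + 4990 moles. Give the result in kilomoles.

1408.42 kilomoles

In kilomoles:
  7.31 kilomoles → 7.31
  6120 moles = 6120 × 10^-3 kilomoles = 6.12
  935 kilomoles → 935
  455000 moles = 455000 × 10^-3 kilomoles = 455
  4990 moles = 4990 × 10^-3 kilomoles = 4.99
Sum: 7.31 + 6.12 + 935 + 455 + 4.99 = 1408.42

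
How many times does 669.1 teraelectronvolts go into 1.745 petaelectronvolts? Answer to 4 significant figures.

(1.745 × 10¹⁵) / (669.1 × 10¹²) = 0.002608 × 10³

2.608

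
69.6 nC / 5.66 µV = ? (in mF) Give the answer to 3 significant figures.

12.3 mF

(69.6e-9) / (5.66e-6) = 12.297e-3 F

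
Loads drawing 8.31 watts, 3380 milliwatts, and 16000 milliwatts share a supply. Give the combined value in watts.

27.69 watts

In watts:
  8.31 watts → 8.31
  3380 milliwatts = 3380 × 10⁻³ watts = 3.38
  16000 milliwatts = 16000 × 10⁻³ watts = 16
Sum: 8.31 + 3.38 + 16 = 27.69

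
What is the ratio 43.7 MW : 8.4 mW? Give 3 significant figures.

5200000000

(43.7e6) / (8.4e-3) = 5.202e9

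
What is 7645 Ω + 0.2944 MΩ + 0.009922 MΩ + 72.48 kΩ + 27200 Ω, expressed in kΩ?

411.647 kΩ

In kΩ:
  7645 Ω = 7645 × 10^-3 kΩ = 7.645
  0.2944 MΩ = 0.2944 × 10^3 kΩ = 294.4
  0.009922 MΩ = 0.009922 × 10^3 kΩ = 9.922
  72.48 kΩ → 72.48
  27200 Ω = 27200 × 10^-3 kΩ = 27.2
Sum: 7.645 + 294.4 + 9.922 + 72.48 + 27.2 = 411.647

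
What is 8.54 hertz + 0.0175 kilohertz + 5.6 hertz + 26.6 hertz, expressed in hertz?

58.24 hertz

In hertz:
  8.54 hertz → 8.54
  0.0175 kilohertz = 0.0175 × 10³ hertz = 17.5
  5.6 hertz → 5.6
  26.6 hertz → 26.6
Sum: 8.54 + 17.5 + 5.6 + 26.6 = 58.24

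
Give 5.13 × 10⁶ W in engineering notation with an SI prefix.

= 5.13 × 10⁶ W; 10⁶ is mega.

5.13 MW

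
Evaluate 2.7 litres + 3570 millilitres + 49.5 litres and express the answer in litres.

55.77 litres

In litres:
  2.7 litres → 2.7
  3570 millilitres = 3570 × 10⁻³ litres = 3.57
  49.5 litres → 49.5
Sum: 2.7 + 3.57 + 49.5 = 55.77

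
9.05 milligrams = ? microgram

9050 micrograms

milli = 10^-3, micro = 10^-6; factor is 10^3.
9.05 × 10^3 = 9050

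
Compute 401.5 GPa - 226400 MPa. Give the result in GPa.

175.1 GPa

In GPa:
  401.5 GPa → 401.5
  226400 MPa = 226400e-3 GPa = 226.4
Difference: 401.5 - 226.4 = 175.1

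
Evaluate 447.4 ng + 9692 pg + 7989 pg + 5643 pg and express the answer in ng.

470.724 ng

In ng:
  447.4 ng → 447.4
  9692 pg = 9692 × 10⁻³ ng = 9.692
  7989 pg = 7989 × 10⁻³ ng = 7.989
  5643 pg = 5643 × 10⁻³ ng = 5.643
Sum: 447.4 + 9.692 + 7.989 + 5.643 = 470.724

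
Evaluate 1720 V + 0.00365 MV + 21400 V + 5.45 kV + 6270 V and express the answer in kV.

In kV:
  1720 V = 1720 × 10⁻³ kV = 1.72
  0.00365 MV = 0.00365 × 10³ kV = 3.65
  21400 V = 21400 × 10⁻³ kV = 21.4
  5.45 kV → 5.45
  6270 V = 6270 × 10⁻³ kV = 6.27
Sum: 1.72 + 3.65 + 21.4 + 5.45 + 6.27 = 38.49

38.49 kV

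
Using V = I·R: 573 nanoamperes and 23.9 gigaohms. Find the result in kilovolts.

573e-9 × 23.9e9 = 13694.7 V

13.6947 kilovolts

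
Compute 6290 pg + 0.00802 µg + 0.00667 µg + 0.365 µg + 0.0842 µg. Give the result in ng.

In ng:
  6290 pg = 6290 × 10^-3 ng = 6.29
  0.00802 µg = 0.00802 × 10^3 ng = 8.02
  0.00667 µg = 0.00667 × 10^3 ng = 6.67
  0.365 µg = 0.365 × 10^3 ng = 365
  0.0842 µg = 0.0842 × 10^3 ng = 84.2
Sum: 6.29 + 8.02 + 6.67 + 365 + 84.2 = 470.18

470.18 ng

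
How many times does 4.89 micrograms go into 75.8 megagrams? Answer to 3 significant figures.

15500000000000

(75.8 × 10⁶) / (4.89 × 10⁻⁶) = 15.5 × 10¹²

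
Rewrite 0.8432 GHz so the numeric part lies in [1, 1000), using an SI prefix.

= 843.2 × 10^6 Hz; 10^6 is mega.

843.2 MHz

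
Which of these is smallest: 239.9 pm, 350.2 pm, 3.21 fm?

239.9 pm = 0.0000000002399 m
350.2 pm = 0.0000000003502 m
3.21 fm = 0.00000000000000321 m

3.21 fm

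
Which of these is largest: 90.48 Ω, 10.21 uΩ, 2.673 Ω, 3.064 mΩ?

90.48 Ω = 90.48 Ω
10.21 uΩ = 0.00001021 Ω
2.673 Ω = 2.673 Ω
3.064 mΩ = 0.003064 Ω

90.48 Ω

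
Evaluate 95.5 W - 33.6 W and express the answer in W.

In W:
  95.5 W → 95.5
  33.6 W → 33.6
Difference: 95.5 - 33.6 = 61.9

61.9 W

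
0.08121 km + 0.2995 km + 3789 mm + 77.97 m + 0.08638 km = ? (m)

548.849 m

In m:
  0.08121 km = 0.08121e3 m = 81.21
  0.2995 km = 0.2995e3 m = 299.5
  3789 mm = 3789e-3 m = 3.789
  77.97 m → 77.97
  0.08638 km = 0.08638e3 m = 86.38
Sum: 81.21 + 299.5 + 3.789 + 77.97 + 86.38 = 548.849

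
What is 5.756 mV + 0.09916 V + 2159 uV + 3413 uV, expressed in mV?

110.488 mV

In mV:
  5.756 mV → 5.756
  0.09916 V = 0.09916e3 mV = 99.16
  2159 uV = 2159e-3 mV = 2.159
  3413 uV = 3413e-3 mV = 3.413
Sum: 5.756 + 99.16 + 2.159 + 3.413 = 110.488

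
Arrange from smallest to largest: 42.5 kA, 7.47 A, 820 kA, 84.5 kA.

42.5 kA = 42500 A
7.47 A = 7.47 A
820 kA = 820000 A
84.5 kA = 84500 A

7.47 A < 42.5 kA < 84.5 kA < 820 kA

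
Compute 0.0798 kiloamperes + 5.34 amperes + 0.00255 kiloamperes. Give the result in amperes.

87.69 amperes

In amperes:
  0.0798 kiloamperes = 0.0798 × 10³ amperes = 79.8
  5.34 amperes → 5.34
  0.00255 kiloamperes = 0.00255 × 10³ amperes = 2.55
Sum: 79.8 + 5.34 + 2.55 = 87.69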